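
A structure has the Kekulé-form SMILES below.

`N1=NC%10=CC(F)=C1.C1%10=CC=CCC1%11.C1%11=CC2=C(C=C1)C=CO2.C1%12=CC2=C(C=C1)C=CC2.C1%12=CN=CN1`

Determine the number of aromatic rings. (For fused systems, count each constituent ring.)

The SMILES encodes a six-membered ring with two adjacent nitrogens and three alternating double bonds; a six-membered carbon ring with two conjugated C=C double bonds and two sp³ carbons; a six-membered carbon ring with three alternating C=C double bonds, fused to a five-membered ring containing one oxygen and two C=C double bonds; a six-membered carbon ring with three alternating C=C double bonds, fused to a five-membered carbon ring containing one C=C double bond and one sp³ carbon; a five-membered ring with nitrogens at positions 1 and 3 (one bearing H, one in a C=N bond) and two double bonds.
The 6-membered ring with two nitrogens (1,2) has a continuous p-orbital overlap around the ring; 3 ring double bonds give 6 π electrons. That satisfies 4n+2 with n=1, so it is aromatic (pyridazine).
The 6-membered ring has two sp³ carbons, so it is not fully conjugated — not aromatic (1,3-cyclohexadiene).
The fused 6/5-membered bicyclic (with one oxygen) is a single π system with 9 sp² atoms and 10 π electrons from ring double bonds plus a heteroatom lone pair. 10 = 4(2)+2, so the system is aromatic and both rings count as aromatic (benzofuran).
The second 6-membered ring is fully conjugated (every ring atom contributes a p orbital); 3 ring double bonds give 6 π electrons. Since 6 = 4n+2 (n=1), it is aromatic (benzene ring).
The 5-membered ring has one sp³ carbon, so it is not fully conjugated — not aromatic (cyclopentene ring).
The 5-membered ring with two nitrogens (one N–H, one =N–) is planar and fully conjugated; 2 ring double bonds (4 π electrons) plus a heteroatom lone pair (2) give 6 π electrons. That satisfies 4n+2 with n=1, so it is aromatic (imidazole).
5 of the 7 rings are aromatic. Total: 5.

5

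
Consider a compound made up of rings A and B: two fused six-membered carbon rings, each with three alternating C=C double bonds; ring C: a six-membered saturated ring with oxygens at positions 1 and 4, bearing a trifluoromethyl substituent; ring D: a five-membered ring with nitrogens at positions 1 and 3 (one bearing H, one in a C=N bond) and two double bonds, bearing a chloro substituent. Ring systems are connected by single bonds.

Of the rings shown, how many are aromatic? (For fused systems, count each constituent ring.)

3

Rings A and B form a fused bicyclic system with 10 sp² atoms and 10 π electrons from ring double bonds. 10 = 4(2)+2, so the system is aromatic and both rings count as aromatic (naphthalene).
Ring C has only sp³ atoms, so it is not fully conjugated — not aromatic (1,4-dioxane).
Ring D is planar and fully conjugated; 2 ring double bonds (4 π electrons) plus a heteroatom lone pair (2) give 6 π electrons. That satisfies 4n+2 with n=1, so ring D is aromatic (imidazole).
Aromatic: A, B, D. Total: 3.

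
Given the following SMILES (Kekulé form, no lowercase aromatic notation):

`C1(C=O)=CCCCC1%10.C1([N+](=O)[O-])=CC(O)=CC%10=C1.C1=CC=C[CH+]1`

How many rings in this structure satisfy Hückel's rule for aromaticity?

1

The SMILES encodes a six-membered carbon ring with one C=C double bond; a six-membered carbon ring with three alternating C=C double bonds; a five-membered all-carbon ring bearing a positive charge on one carbon, with two C=C double bonds.
The 6-membered ring has four sp³ carbons, so it is not fully conjugated — not aromatic (cyclohexene).
The second 6-membered ring is fully conjugated (every ring atom contributes a p orbital); 3 ring double bonds give 6 π electrons. That satisfies 4n+2 with n=1, so it is aromatic (benzene).
The 5-membered ring has only sp² ring atoms; a planar conformation would have a fully conjugated π system of 4 electrons. But 4 = 4(1), which is 4n not 4n+2, so it is not aromatic (cyclopentadienyl cation).
1 of the 3 rings is aromatic. Total: 1.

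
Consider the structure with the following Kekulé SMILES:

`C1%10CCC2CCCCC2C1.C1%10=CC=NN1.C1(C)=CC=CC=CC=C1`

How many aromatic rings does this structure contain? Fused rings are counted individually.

The SMILES encodes two fused six-membered saturated carbon rings; a five-membered ring with two adjacent nitrogens (one bearing H, one in a double bond) and two double bonds; an eight-membered carbon ring with four alternating C=C double bonds.
The 6-membered ring has only sp³ atoms, so it is not fully conjugated — not aromatic (cyclohexane ring).
The second 6-membered ring has only sp³ atoms, so it is not fully conjugated — not aromatic (cyclohexane ring).
The 5-membered ring with two adjacent nitrogens (one N–H, one =N–) is fully conjugated (every ring atom contributes a p orbital); 2 ring double bonds (4 π electrons) plus a heteroatom lone pair (2) give 6 π electrons. Since 6 = 4n+2 (n=1), it is aromatic (pyrazole).
The 8-membered ring has only sp² ring atoms; a planar conformation would have a fully conjugated π system of 8 electrons. But 8 = 4(2), which is 4n not 4n+2, so it is not aromatic (cyclooctatetraene) — cyclooctatetraene distorts into a non-planar tub to avoid antiaromaticity.
1 of the 4 rings is aromatic. Total: 1.

1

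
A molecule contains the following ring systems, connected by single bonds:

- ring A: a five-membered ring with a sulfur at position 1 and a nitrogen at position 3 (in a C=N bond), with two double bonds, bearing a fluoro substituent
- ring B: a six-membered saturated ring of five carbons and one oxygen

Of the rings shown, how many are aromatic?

1

Ring A has a continuous p-orbital overlap around the ring; 2 ring double bonds (4 π electrons) plus a heteroatom lone pair (2) give 6 π electrons. 6 = 4(1)+2, so ring A is aromatic (thiazole).
Ring B has only sp³ atoms, so it is not fully conjugated — not aromatic (tetrahydropyran).
Aromatic: A. Total: 1.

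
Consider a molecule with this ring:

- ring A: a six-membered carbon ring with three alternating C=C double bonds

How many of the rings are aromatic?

1

Ring A is fully conjugated (every ring atom contributes a p orbital); 3 ring double bonds give 6 π electrons. That satisfies 4n+2 with n=1, so ring A is aromatic (benzene).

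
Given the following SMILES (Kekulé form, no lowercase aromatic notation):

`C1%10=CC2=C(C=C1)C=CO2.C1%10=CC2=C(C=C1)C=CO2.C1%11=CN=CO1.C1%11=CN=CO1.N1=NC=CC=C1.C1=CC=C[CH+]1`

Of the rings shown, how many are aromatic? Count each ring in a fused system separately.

7

The SMILES encodes a six-membered carbon ring with three alternating C=C double bonds, fused to a five-membered ring containing one oxygen and two C=C double bonds; a six-membered carbon ring with three alternating C=C double bonds, fused to a five-membered ring containing one oxygen and two C=C double bonds; a five-membered ring with an oxygen at position 1 and a nitrogen at position 3 (in a C=N bond), with two double bonds; a five-membered ring with an oxygen at position 1 and a nitrogen at position 3 (in a C=N bond), with two double bonds; a six-membered ring with two adjacent nitrogens and three alternating double bonds; a five-membered all-carbon ring bearing a positive charge on one carbon, with two C=C double bonds.
The fused 6/5-membered bicyclic (with one oxygen) is a single π system with 9 sp² atoms and 10 π electrons from ring double bonds plus a heteroatom lone pair. 10 = 4(2)+2, so the system is aromatic and both rings count as aromatic (benzofuran).
The fused 6/5-membered bicyclic (with one oxygen) is a single π system with 9 sp² atoms and 10 π electrons from ring double bonds plus a heteroatom lone pair. 10 = 4(2)+2, so the system is aromatic and both rings count as aromatic (benzofuran).
The 5-membered ring with one oxygen and one =N– is planar and fully conjugated; 2 ring double bonds (4 π electrons) plus a heteroatom lone pair (2) give 6 π electrons. That satisfies 4n+2 with n=1, so it is aromatic (oxazole).
The second 5-membered ring with one oxygen and one =N– has a continuous p-orbital overlap around the ring; 2 ring double bonds (4 π electrons) plus a heteroatom lone pair (2) give 6 π electrons. Since 6 = 4n+2 (n=1), it is aromatic (oxazole).
The 6-membered ring with two nitrogens (1,2) has a continuous p-orbital overlap around the ring; 3 ring double bonds give 6 π electrons. 6 = 4(1)+2, so it is aromatic (pyridazine).
The 5-membered ring has only sp² ring atoms; a planar conformation would have a fully conjugated π system of 4 electrons. But 4 = 4(1), which is 4n not 4n+2, so it is not aromatic (cyclopentadienyl cation).
7 of the 8 rings are aromatic. Total: 7.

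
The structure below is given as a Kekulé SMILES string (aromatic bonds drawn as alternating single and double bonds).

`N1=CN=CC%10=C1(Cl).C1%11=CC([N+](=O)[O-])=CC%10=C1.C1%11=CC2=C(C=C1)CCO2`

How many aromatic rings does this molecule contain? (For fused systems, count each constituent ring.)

The SMILES encodes a six-membered ring with nitrogens at positions 1 and 3 and three alternating double bonds; a six-membered carbon ring with three alternating C=C double bonds; a six-membered carbon ring with three alternating C=C double bonds, fused to a five-membered ring containing one oxygen and two sp³ carbons.
The 6-membered ring with two nitrogens (1,3) is planar and fully conjugated; 3 ring double bonds give 6 π electrons. 6 = 4(1)+2, so it is aromatic (pyrimidine).
The 6-membered ring is fully conjugated (every ring atom contributes a p orbital); 3 ring double bonds give 6 π electrons. That satisfies 4n+2 with n=1, so it is aromatic (benzene).
The second 6-membered ring is planar and fully conjugated; 3 ring double bonds give 6 π electrons. That satisfies 4n+2 with n=1, so it is aromatic (benzene ring).
The 5-membered ring with one oxygen has two sp³ carbons, so it is not fully conjugated — not aromatic (oxolane ring).
3 of the 4 rings are aromatic. Total: 3.

3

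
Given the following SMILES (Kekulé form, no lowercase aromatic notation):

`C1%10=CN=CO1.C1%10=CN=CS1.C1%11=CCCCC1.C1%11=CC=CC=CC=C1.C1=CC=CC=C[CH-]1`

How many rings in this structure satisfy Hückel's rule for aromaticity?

The SMILES encodes a five-membered ring with an oxygen at position 1 and a nitrogen at position 3 (in a C=N bond), with two double bonds; a five-membered ring with a sulfur at position 1 and a nitrogen at position 3 (in a C=N bond), with two double bonds; a six-membered carbon ring with one C=C double bond; an eight-membered carbon ring with four alternating C=C double bonds; a seven-membered all-carbon ring bearing a negative charge on one carbon, with three C=C double bonds.
The 5-membered ring with one oxygen and one =N– has a continuous p-orbital overlap around the ring; 2 ring double bonds (4 π electrons) plus a heteroatom lone pair (2) give 6 π electrons. That satisfies 4n+2 with n=1, so it is aromatic (oxazole).
The 5-membered ring with one sulfur and one =N– is planar and fully conjugated; 2 ring double bonds (4 π electrons) plus a heteroatom lone pair (2) give 6 π electrons. That satisfies 4n+2 with n=1, so it is aromatic (thiazole).
The 6-membered ring has four sp³ carbons, so it is not fully conjugated — not aromatic (cyclohexene).
The 8-membered ring has only sp² ring atoms; a planar conformation would have a fully conjugated π system of 8 electrons. But 8 = 4(2), which is 4n not 4n+2, so it is not aromatic (cyclooctatetraene) — cyclooctatetraene distorts into a non-planar tub to avoid antiaromaticity.
The 7-membered ring has only sp² ring atoms; a planar conformation would have a fully conjugated π system of 8 electrons. But 8 = 4(2), which is 4n not 4n+2, so it is not aromatic (cycloheptatrienyl anion).
2 of the 5 rings are aromatic. Total: 2.

2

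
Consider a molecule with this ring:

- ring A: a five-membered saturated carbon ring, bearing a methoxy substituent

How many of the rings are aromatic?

Ring A has only sp³ atoms, so it is not fully conjugated — not aromatic (cyclopentane).

0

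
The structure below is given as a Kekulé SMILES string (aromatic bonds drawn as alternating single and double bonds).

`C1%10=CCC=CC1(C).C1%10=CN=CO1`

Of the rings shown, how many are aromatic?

1

The SMILES encodes a six-membered carbon ring with two isolated C=C double bonds and two sp³ carbons; a five-membered ring with an oxygen at position 1 and a nitrogen at position 3 (in a C=N bond), with two double bonds.
The 6-membered ring has two sp³ carbons, so it is not fully conjugated — not aromatic (1,4-cyclohexadiene).
The 5-membered ring with one oxygen and one =N– has a continuous p-orbital overlap around the ring; 2 ring double bonds (4 π electrons) plus a heteroatom lone pair (2) give 6 π electrons. Since 6 = 4n+2 (n=1), it is aromatic (oxazole).
1 of the 2 rings is aromatic. Total: 1.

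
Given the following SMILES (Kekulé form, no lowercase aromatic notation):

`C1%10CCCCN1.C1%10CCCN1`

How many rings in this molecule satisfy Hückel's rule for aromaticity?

The SMILES encodes a six-membered saturated ring of five carbons and one N–H nitrogen; a five-membered saturated ring of four carbons and one N–H nitrogen.
The 6-membered ring with one N–H has only sp³ atoms, so it is not fully conjugated — not aromatic (piperidine).
The 5-membered ring with one N–H has only sp³ atoms, so it is not fully conjugated — not aromatic (pyrrolidine).
None of the rings are aromatic. Total: 0.

0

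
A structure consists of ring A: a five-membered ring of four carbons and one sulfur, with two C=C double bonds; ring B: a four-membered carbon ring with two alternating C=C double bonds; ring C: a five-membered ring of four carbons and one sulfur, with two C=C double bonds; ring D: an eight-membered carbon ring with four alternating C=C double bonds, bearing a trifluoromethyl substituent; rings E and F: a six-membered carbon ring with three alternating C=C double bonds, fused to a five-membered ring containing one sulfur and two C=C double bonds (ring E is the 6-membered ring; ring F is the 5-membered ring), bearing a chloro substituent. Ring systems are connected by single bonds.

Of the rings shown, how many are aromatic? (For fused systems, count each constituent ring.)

Ring A is fully conjugated (every ring atom contributes a p orbital); 2 ring double bonds (4 π electrons) plus a heteroatom lone pair (2) give 6 π electrons. That satisfies 4n+2 with n=1, so ring A is aromatic (thiophene).
Ring B has only sp² ring atoms; a planar conformation would have a fully conjugated π system of 4 electrons. But 4 = 4(1), which is 4n not 4n+2, so ring B is not aromatic (cyclobutadiene) — cyclobutadiene is antiaromatic and distorts to a rectangle.
Ring C is fully conjugated (every ring atom contributes a p orbital); 2 ring double bonds (4 π electrons) plus a heteroatom lone pair (2) give 6 π electrons. That satisfies 4n+2 with n=1, so ring C is aromatic (thiophene).
Ring D has only sp² ring atoms; a planar conformation would have a fully conjugated π system of 8 electrons. But 8 = 4(2), which is 4n not 4n+2, so ring D is not aromatic (cyclooctatetraene) — cyclooctatetraene distorts into a non-planar tub to avoid antiaromaticity.
Rings E and F form a fused bicyclic system (with one sulfur) with 9 sp² atoms and 10 π electrons from ring double bonds plus a heteroatom lone pair. 10 = 4(2)+2, so the system is aromatic and both rings count as aromatic (benzothiophene).
Aromatic: A, C, E, F. Total: 4.

4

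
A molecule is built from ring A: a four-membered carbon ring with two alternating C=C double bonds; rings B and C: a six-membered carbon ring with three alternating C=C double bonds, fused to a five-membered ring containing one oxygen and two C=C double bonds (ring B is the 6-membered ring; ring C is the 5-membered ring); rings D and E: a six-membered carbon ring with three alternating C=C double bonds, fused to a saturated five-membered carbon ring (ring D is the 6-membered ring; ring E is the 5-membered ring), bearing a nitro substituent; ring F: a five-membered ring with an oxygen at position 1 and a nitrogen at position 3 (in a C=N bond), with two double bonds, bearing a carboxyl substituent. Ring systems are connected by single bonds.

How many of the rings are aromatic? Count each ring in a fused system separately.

4

Ring A has only sp² ring atoms; a planar conformation would have a fully conjugated π system of 4 electrons. But 4 = 4(1), which is 4n not 4n+2, so ring A is not aromatic (cyclobutadiene) — cyclobutadiene is antiaromatic and distorts to a rectangle.
Rings B and C form a fused bicyclic system (with one oxygen) with 9 sp² atoms and 10 π electrons from ring double bonds plus a heteroatom lone pair. 10 = 4(2)+2, so the system is aromatic and both rings count as aromatic (benzofuran).
Ring D is planar and fully conjugated; 3 ring double bonds give 6 π electrons. That satisfies 4n+2 with n=1, so ring D is aromatic (benzene ring).
Ring E has three sp³ carbons, so it is not fully conjugated — not aromatic (cyclopentane ring).
Ring F has a continuous p-orbital overlap around the ring; 2 ring double bonds (4 π electrons) plus a heteroatom lone pair (2) give 6 π electrons. Since 6 = 4n+2 (n=1), ring F is aromatic (oxazole).
Aromatic: B, C, D, F. Total: 4.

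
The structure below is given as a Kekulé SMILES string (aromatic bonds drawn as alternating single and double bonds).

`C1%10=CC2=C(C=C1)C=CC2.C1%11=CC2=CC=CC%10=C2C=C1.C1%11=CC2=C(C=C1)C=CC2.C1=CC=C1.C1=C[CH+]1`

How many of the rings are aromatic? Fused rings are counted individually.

The SMILES encodes a six-membered carbon ring with three alternating C=C double bonds, fused to a five-membered carbon ring containing one C=C double bond and one sp³ carbon; two fused six-membered carbon rings, each with three alternating C=C double bonds; a six-membered carbon ring with three alternating C=C double bonds, fused to a five-membered carbon ring containing one C=C double bond and one sp³ carbon; a four-membered carbon ring with two alternating C=C double bonds; a three-membered all-carbon ring bearing a positive charge on one carbon, with one C=C double bond.
The 6-membered ring has a continuous p-orbital overlap around the ring; 3 ring double bonds give 6 π electrons. Since 6 = 4n+2 (n=1), it is aromatic (benzene ring).
The 5-membered ring has one sp³ carbon, so it is not fully conjugated — not aromatic (cyclopentene ring).
The fused 6/6-membered bicyclic is a single π system with 10 sp² atoms and 10 π electrons from ring double bonds. 10 = 4(2)+2, so the system is aromatic and both rings count as aromatic (naphthalene).
The second 6-membered ring is planar and fully conjugated; 3 ring double bonds give 6 π electrons. That satisfies 4n+2 with n=1, so it is aromatic (benzene ring).
The second 5-membered ring has one sp³ carbon, so it is not fully conjugated — not aromatic (cyclopentene ring).
The 4-membered ring has only sp² ring atoms; a planar conformation would have a fully conjugated π system of 4 electrons. But 4 = 4(1), which is 4n not 4n+2, so it is not aromatic (cyclobutadiene) — cyclobutadiene is antiaromatic and distorts to a rectangle.
The 3-membered ring has a continuous p-orbital overlap around the ring; 1 ring double bond (2 π electrons) plus the carbocation's empty p orbital (0, but keeps the ring conjugated) give 2 π electrons. 2 = 4(0)+2, so it is aromatic (cyclopropenyl cation).
5 of the 8 rings are aromatic. Total: 5.

5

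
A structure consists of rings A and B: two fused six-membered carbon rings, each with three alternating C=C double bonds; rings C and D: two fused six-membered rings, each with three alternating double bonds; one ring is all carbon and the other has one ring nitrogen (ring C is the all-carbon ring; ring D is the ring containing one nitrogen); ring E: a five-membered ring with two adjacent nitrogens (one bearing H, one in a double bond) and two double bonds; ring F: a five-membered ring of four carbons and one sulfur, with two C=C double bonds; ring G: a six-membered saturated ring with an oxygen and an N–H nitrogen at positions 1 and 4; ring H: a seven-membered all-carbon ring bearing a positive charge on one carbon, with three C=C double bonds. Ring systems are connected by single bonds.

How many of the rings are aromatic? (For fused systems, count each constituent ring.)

Rings A and B form a fused bicyclic system with 10 sp² atoms and 10 π electrons from ring double bonds. 10 = 4(2)+2, so the system is aromatic and both rings count as aromatic (naphthalene).
Rings C and D form a fused bicyclic system (with one nitrogen) with 10 sp² atoms and 10 π electrons from ring double bonds. 10 = 4(2)+2, so the system is aromatic and both rings count as aromatic (quinoline).
Ring E has a continuous p-orbital overlap around the ring; 2 ring double bonds (4 π electrons) plus a heteroatom lone pair (2) give 6 π electrons. Since 6 = 4n+2 (n=1), ring E is aromatic (pyrazole).
Ring F has a continuous p-orbital overlap around the ring; 2 ring double bonds (4 π electrons) plus a heteroatom lone pair (2) give 6 π electrons. 6 = 4(1)+2, so ring F is aromatic (thiophene).
Ring G has only sp³ atoms, so it is not fully conjugated — not aromatic (morpholine).
Ring H is planar and fully conjugated; 3 ring double bonds (6 π electrons) plus the carbocation's empty p orbital (0, but keeps the ring conjugated) give 6 π electrons. 6 = 4(1)+2, so ring H is aromatic (tropylium cation).
Aromatic: A, B, C, D, E, F, H. Total: 7.

7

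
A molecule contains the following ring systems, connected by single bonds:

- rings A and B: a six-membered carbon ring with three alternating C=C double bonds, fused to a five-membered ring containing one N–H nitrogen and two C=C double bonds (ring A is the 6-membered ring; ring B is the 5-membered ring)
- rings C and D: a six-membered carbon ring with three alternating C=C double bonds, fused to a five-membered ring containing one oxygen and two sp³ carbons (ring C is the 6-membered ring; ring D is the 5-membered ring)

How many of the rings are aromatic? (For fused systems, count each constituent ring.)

3

Rings A and B form a fused bicyclic system (with one N–H) with 9 sp² atoms and 10 π electrons from ring double bonds plus a heteroatom lone pair. 10 = 4(2)+2, so the system is aromatic and both rings count as aromatic (indole).
Ring C is planar and fully conjugated; 3 ring double bonds give 6 π electrons. That satisfies 4n+2 with n=1, so ring C is aromatic (benzene ring).
Ring D has two sp³ carbons, so it is not fully conjugated — not aromatic (oxolane ring).
Aromatic: A, B, C. Total: 3.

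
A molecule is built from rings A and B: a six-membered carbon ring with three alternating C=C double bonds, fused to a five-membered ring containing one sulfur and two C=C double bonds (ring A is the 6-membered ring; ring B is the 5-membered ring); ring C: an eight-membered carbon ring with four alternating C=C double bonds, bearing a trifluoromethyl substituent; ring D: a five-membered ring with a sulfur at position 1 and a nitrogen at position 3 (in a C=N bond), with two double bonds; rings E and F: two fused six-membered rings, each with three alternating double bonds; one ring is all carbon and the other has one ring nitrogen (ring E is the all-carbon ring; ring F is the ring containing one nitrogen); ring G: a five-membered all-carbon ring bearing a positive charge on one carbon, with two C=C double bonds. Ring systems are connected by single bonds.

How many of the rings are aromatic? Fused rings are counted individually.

5

Rings A and B form a fused bicyclic system (with one sulfur) with 9 sp² atoms and 10 π electrons from ring double bonds plus a heteroatom lone pair. 10 = 4(2)+2, so the system is aromatic and both rings count as aromatic (benzothiophene).
Ring C has only sp² ring atoms; a planar conformation would have a fully conjugated π system of 8 electrons. But 8 = 4(2), which is 4n not 4n+2, so ring C is not aromatic (cyclooctatetraene) — cyclooctatetraene distorts into a non-planar tub to avoid antiaromaticity.
Ring D is planar and fully conjugated; 2 ring double bonds (4 π electrons) plus a heteroatom lone pair (2) give 6 π electrons. That satisfies 4n+2 with n=1, so ring D is aromatic (thiazole).
Rings E and F form a fused bicyclic system (with one nitrogen) with 10 sp² atoms and 10 π electrons from ring double bonds. 10 = 4(2)+2, so the system is aromatic and both rings count as aromatic (quinoline).
Ring G has only sp² ring atoms; a planar conformation would have a fully conjugated π system of 4 electrons. But 4 = 4(1), which is 4n not 4n+2, so ring G is not aromatic (cyclopentadienyl cation).
Aromatic: A, B, D, E, F. Total: 5.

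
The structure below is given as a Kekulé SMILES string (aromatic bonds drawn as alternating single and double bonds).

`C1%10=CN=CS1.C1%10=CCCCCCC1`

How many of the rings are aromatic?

1

The SMILES encodes a five-membered ring with a sulfur at position 1 and a nitrogen at position 3 (in a C=N bond), with two double bonds; an eight-membered carbon ring with one C=C double bond.
The 5-membered ring with one sulfur and one =N– is planar and fully conjugated; 2 ring double bonds (4 π electrons) plus a heteroatom lone pair (2) give 6 π electrons. 6 = 4(1)+2, so it is aromatic (thiazole).
The 8-membered ring has six sp³ carbons, so it is not fully conjugated — not aromatic (cyclooctene).
1 of the 2 rings is aromatic. Total: 1.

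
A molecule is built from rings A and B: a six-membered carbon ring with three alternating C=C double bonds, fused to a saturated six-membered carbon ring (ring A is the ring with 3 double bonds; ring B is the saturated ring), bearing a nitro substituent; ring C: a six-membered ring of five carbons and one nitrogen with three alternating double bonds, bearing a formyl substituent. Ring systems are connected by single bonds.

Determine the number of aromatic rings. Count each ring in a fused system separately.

Ring A is fully conjugated (every ring atom contributes a p orbital); 3 ring double bonds give 6 π electrons. Since 6 = 4n+2 (n=1), ring A is aromatic (benzene ring).
Ring B has four sp³ carbons, so it is not fully conjugated — not aromatic (cyclohexane ring).
Ring C is fully conjugated (every ring atom contributes a p orbital); 3 ring double bonds give 6 π electrons. That satisfies 4n+2 with n=1, so ring C is aromatic (pyridine).
Aromatic: A, C. Total: 2.

2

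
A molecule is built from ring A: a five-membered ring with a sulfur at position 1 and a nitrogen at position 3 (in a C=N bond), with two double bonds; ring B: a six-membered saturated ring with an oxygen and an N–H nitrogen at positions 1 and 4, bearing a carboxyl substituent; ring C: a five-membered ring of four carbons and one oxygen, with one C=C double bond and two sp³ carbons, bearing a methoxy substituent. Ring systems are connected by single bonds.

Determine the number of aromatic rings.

1

Ring A is planar and fully conjugated; 2 ring double bonds (4 π electrons) plus a heteroatom lone pair (2) give 6 π electrons. 6 = 4(1)+2, so ring A is aromatic (thiazole).
Ring B has only sp³ atoms, so it is not fully conjugated — not aromatic (morpholine).
Ring C has two sp³ carbons, so it is not fully conjugated — not aromatic (2,3-dihydrofuran).
Aromatic: A. Total: 1.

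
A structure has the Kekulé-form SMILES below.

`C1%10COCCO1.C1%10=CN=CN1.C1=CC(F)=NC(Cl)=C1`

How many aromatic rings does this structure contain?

The SMILES encodes a six-membered saturated ring with oxygens at positions 1 and 4; a five-membered ring with nitrogens at positions 1 and 3 (one bearing H, one in a C=N bond) and two double bonds; a six-membered ring of five carbons and one nitrogen with three alternating double bonds.
The 6-membered ring with two oxygens (1,4) has only sp³ atoms, so it is not fully conjugated — not aromatic (1,4-dioxane).
The 5-membered ring with two nitrogens (one N–H, one =N–) is planar and fully conjugated; 2 ring double bonds (4 π electrons) plus a heteroatom lone pair (2) give 6 π electrons. Since 6 = 4n+2 (n=1), it is aromatic (imidazole).
The 6-membered ring with one nitrogen is fully conjugated (every ring atom contributes a p orbital); 3 ring double bonds give 6 π electrons. Since 6 = 4n+2 (n=1), it is aromatic (pyridine).
2 of the 3 rings are aromatic. Total: 2.

2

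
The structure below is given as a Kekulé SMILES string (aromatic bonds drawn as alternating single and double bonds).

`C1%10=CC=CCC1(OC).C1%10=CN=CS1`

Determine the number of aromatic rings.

The SMILES encodes a six-membered carbon ring with two conjugated C=C double bonds and two sp³ carbons; a five-membered ring with a sulfur at position 1 and a nitrogen at position 3 (in a C=N bond), with two double bonds.
The 6-membered ring has two sp³ carbons, so it is not fully conjugated — not aromatic (1,3-cyclohexadiene).
The 5-membered ring with one sulfur and one =N– is planar and fully conjugated; 2 ring double bonds (4 π electrons) plus a heteroatom lone pair (2) give 6 π electrons. 6 = 4(1)+2, so it is aromatic (thiazole).
1 of the 2 rings is aromatic. Total: 1.

1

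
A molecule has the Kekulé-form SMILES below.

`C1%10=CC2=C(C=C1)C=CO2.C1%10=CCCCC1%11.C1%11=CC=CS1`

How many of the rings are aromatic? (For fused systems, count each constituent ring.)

3

The SMILES encodes a six-membered carbon ring with three alternating C=C double bonds, fused to a five-membered ring containing one oxygen and two C=C double bonds; a six-membered carbon ring with one C=C double bond; a five-membered ring of four carbons and one sulfur, with two C=C double bonds.
The fused 6/5-membered bicyclic (with one oxygen) is a single π system with 9 sp² atoms and 10 π electrons from ring double bonds plus a heteroatom lone pair. 10 = 4(2)+2, so the system is aromatic and both rings count as aromatic (benzofuran).
The 6-membered ring has four sp³ carbons, so it is not fully conjugated — not aromatic (cyclohexene).
The 5-membered ring with one sulfur has a continuous p-orbital overlap around the ring; 2 ring double bonds (4 π electrons) plus a heteroatom lone pair (2) give 6 π electrons. That satisfies 4n+2 with n=1, so it is aromatic (thiophene).
3 of the 4 rings are aromatic. Total: 3.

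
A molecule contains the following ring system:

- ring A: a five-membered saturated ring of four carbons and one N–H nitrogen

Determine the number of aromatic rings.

0

Ring A has only sp³ atoms, so it is not fully conjugated — not aromatic (pyrrolidine).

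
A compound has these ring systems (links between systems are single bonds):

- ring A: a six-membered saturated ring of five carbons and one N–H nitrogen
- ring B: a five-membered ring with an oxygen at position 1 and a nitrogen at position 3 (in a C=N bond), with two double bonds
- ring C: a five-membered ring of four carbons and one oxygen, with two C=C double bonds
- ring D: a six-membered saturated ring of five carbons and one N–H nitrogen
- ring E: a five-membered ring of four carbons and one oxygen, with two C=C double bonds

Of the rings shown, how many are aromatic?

3

Ring A has only sp³ atoms, so it is not fully conjugated — not aromatic (piperidine).
Ring B is planar and fully conjugated; 2 ring double bonds (4 π electrons) plus a heteroatom lone pair (2) give 6 π electrons. That satisfies 4n+2 with n=1, so ring B is aromatic (oxazole).
Ring C is planar and fully conjugated; 2 ring double bonds (4 π electrons) plus a heteroatom lone pair (2) give 6 π electrons. That satisfies 4n+2 with n=1, so ring C is aromatic (furan).
Ring D has only sp³ atoms, so it is not fully conjugated — not aromatic (piperidine).
Ring E is fully conjugated (every ring atom contributes a p orbital); 2 ring double bonds (4 π electrons) plus a heteroatom lone pair (2) give 6 π electrons. 6 = 4(1)+2, so ring E is aromatic (furan).
Aromatic: B, C, E. Total: 3.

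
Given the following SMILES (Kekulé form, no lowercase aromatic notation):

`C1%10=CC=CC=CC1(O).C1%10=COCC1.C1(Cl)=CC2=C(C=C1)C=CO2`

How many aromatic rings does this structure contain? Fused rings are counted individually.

The SMILES encodes a seven-membered carbon ring with three C=C double bonds and one sp³ carbon; a five-membered ring of four carbons and one oxygen, with one C=C double bond and two sp³ carbons; a six-membered carbon ring with three alternating C=C double bonds, fused to a five-membered ring containing one oxygen and two C=C double bonds.
The 7-membered ring has one sp³ carbon, so it is not fully conjugated — not aromatic (cycloheptatriene).
The 5-membered ring with one oxygen has two sp³ carbons, so it is not fully conjugated — not aromatic (2,3-dihydrofuran).
The fused 6/5-membered bicyclic (with one oxygen) is a single π system with 9 sp² atoms and 10 π electrons from ring double bonds plus a heteroatom lone pair. 10 = 4(2)+2, so the system is aromatic and both rings count as aromatic (benzofuran).
2 of the 4 rings are aromatic. Total: 2.

2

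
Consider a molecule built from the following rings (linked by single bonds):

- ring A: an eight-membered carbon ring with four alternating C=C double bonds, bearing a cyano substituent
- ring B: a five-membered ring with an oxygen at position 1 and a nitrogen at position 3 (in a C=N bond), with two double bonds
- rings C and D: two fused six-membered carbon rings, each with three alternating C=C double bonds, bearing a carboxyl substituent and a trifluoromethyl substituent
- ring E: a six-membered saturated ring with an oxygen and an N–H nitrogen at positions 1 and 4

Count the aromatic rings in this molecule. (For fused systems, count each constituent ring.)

Ring A has only sp² ring atoms; a planar conformation would have a fully conjugated π system of 8 electrons. But 8 = 4(2), which is 4n not 4n+2, so ring A is not aromatic (cyclooctatetraene) — cyclooctatetraene distorts into a non-planar tub to avoid antiaromaticity.
Ring B is planar and fully conjugated; 2 ring double bonds (4 π electrons) plus a heteroatom lone pair (2) give 6 π electrons. That satisfies 4n+2 with n=1, so ring B is aromatic (oxazole).
Rings C and D form a fused bicyclic system with 10 sp² atoms and 10 π electrons from ring double bonds. 10 = 4(2)+2, so the system is aromatic and both rings count as aromatic (naphthalene).
Ring E has only sp³ atoms, so it is not fully conjugated — not aromatic (morpholine).
Aromatic: B, C, D. Total: 3.

3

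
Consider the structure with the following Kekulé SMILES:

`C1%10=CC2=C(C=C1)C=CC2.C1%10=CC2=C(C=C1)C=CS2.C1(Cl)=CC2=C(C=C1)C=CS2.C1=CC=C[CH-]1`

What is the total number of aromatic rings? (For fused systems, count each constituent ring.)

6

The SMILES encodes a six-membered carbon ring with three alternating C=C double bonds, fused to a five-membered carbon ring containing one C=C double bond and one sp³ carbon; a six-membered carbon ring with three alternating C=C double bonds, fused to a five-membered ring containing one sulfur and two C=C double bonds; a six-membered carbon ring with three alternating C=C double bonds, fused to a five-membered ring containing one sulfur and two C=C double bonds; a five-membered all-carbon ring bearing a negative charge on one carbon, with two C=C double bonds.
The 6-membered ring is fully conjugated (every ring atom contributes a p orbital); 3 ring double bonds give 6 π electrons. That satisfies 4n+2 with n=1, so it is aromatic (benzene ring).
The 5-membered ring has one sp³ carbon, so it is not fully conjugated — not aromatic (cyclopentene ring).
The fused 6/5-membered bicyclic (with one sulfur) is a single π system with 9 sp² atoms and 10 π electrons from ring double bonds plus a heteroatom lone pair. 10 = 4(2)+2, so the system is aromatic and both rings count as aromatic (benzothiophene).
The fused 6/5-membered bicyclic (with one sulfur) is a single π system with 9 sp² atoms and 10 π electrons from ring double bonds plus a heteroatom lone pair. 10 = 4(2)+2, so the system is aromatic and both rings count as aromatic (benzothiophene).
The second 5-membered ring is fully conjugated (every ring atom contributes a p orbital); 2 ring double bonds (4 π electrons) plus the carbanion lone pair (2) give 6 π electrons. Since 6 = 4n+2 (n=1), it is aromatic (cyclopentadienyl anion).
6 of the 7 rings are aromatic. Total: 6.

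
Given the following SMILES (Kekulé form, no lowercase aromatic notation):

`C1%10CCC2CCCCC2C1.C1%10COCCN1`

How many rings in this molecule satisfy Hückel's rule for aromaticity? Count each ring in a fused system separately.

The SMILES encodes two fused six-membered saturated carbon rings; a six-membered saturated ring with an oxygen and an N–H nitrogen at positions 1 and 4.
The 6-membered ring has only sp³ atoms, so it is not fully conjugated — not aromatic (cyclohexane ring).
The second 6-membered ring has only sp³ atoms, so it is not fully conjugated — not aromatic (cyclohexane ring).
The 6-membered ring with one oxygen and one N–H (1,4) has only sp³ atoms, so it is not fully conjugated — not aromatic (morpholine).
None of the rings are aromatic. Total: 0.

0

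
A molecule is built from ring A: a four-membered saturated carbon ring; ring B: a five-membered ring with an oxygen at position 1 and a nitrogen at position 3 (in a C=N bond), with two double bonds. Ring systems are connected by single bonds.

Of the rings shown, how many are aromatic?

Ring A has only sp³ atoms, so it is not fully conjugated — not aromatic (cyclobutane).
Ring B is planar and fully conjugated; 2 ring double bonds (4 π electrons) plus a heteroatom lone pair (2) give 6 π electrons. 6 = 4(1)+2, so ring B is aromatic (oxazole).
Aromatic: B. Total: 1.

1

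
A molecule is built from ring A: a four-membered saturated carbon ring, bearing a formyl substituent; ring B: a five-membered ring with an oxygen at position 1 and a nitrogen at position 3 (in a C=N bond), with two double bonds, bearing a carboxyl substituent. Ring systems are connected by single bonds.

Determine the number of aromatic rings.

1

Ring A has only sp³ atoms, so it is not fully conjugated — not aromatic (cyclobutane).
Ring B is fully conjugated (every ring atom contributes a p orbital); 2 ring double bonds (4 π electrons) plus a heteroatom lone pair (2) give 6 π electrons. 6 = 4(1)+2, so ring B is aromatic (oxazole).
Aromatic: B. Total: 1.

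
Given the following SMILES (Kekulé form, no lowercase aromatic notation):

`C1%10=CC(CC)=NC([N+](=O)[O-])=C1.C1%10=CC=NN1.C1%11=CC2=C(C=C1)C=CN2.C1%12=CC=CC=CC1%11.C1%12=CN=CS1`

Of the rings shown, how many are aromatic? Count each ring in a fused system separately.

5

The SMILES encodes a six-membered ring of five carbons and one nitrogen with three alternating double bonds; a five-membered ring with two adjacent nitrogens (one bearing H, one in a double bond) and two double bonds; a six-membered carbon ring with three alternating C=C double bonds, fused to a five-membered ring containing one N–H nitrogen and two C=C double bonds; a seven-membered carbon ring with three C=C double bonds and one sp³ carbon; a five-membered ring with a sulfur at position 1 and a nitrogen at position 3 (in a C=N bond), with two double bonds.
The 6-membered ring with one nitrogen is planar and fully conjugated; 3 ring double bonds give 6 π electrons. Since 6 = 4n+2 (n=1), it is aromatic (pyridine).
The 5-membered ring with two adjacent nitrogens (one N–H, one =N–) has a continuous p-orbital overlap around the ring; 2 ring double bonds (4 π electrons) plus a heteroatom lone pair (2) give 6 π electrons. That satisfies 4n+2 with n=1, so it is aromatic (pyrazole).
The fused 6/5-membered bicyclic (with one N–H) is a single π system with 9 sp² atoms and 10 π electrons from ring double bonds plus a heteroatom lone pair. 10 = 4(2)+2, so the system is aromatic and both rings count as aromatic (indole).
The 7-membered ring has one sp³ carbon, so it is not fully conjugated — not aromatic (cycloheptatriene).
The 5-membered ring with one sulfur and one =N– is planar and fully conjugated; 2 ring double bonds (4 π electrons) plus a heteroatom lone pair (2) give 6 π electrons. 6 = 4(1)+2, so it is aromatic (thiazole).
5 of the 6 rings are aromatic. Total: 5.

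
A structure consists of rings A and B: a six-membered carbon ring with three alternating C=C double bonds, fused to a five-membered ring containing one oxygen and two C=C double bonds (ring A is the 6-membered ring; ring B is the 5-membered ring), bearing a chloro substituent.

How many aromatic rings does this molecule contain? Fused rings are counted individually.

Rings A and B form a fused bicyclic system (with one oxygen) with 9 sp² atoms and 10 π electrons from ring double bonds plus a heteroatom lone pair. 10 = 4(2)+2, so the system is aromatic and both rings count as aromatic (benzofuran).
Aromatic: A, B. Total: 2.

2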